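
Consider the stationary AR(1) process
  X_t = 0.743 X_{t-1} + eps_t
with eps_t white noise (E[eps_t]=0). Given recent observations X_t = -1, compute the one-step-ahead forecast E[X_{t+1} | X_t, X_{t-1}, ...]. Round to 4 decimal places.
E[X_{t+1} \mid \mathcal F_t] = -0.7430

For an AR(p) model X_t = c + sum_i phi_i X_{t-i} + eps_t, the
one-step-ahead conditional mean is
  E[X_{t+1} | X_t, ...] = c + sum_i phi_i X_{t+1-i}.
Substitute known values:
  E[X_{t+1} | ...] = (0.743) * (-1)
                   = -0.7430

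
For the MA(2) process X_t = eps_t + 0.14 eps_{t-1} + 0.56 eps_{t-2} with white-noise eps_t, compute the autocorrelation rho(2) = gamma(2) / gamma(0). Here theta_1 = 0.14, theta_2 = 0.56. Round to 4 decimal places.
\rho(2) = 0.4200

For an MA(q) process with theta_0 = 1, the autocovariance is
  gamma(k) = sigma^2 * sum_{i=0..q-k} theta_i * theta_{i+k},
and rho(k) = gamma(k) / gamma(0). Sigma^2 cancels.
  numerator   = (1)*(0.56) = 0.56.
  denominator = (1)^2 + (0.14)^2 + (0.56)^2 = 1.3332.
  rho(2) = 0.56 / 1.3332 = 0.4200.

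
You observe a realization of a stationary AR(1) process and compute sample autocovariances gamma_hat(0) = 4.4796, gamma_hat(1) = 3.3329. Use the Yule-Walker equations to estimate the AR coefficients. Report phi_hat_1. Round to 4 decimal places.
\hat\phi_{1} = 0.7440

The Yule-Walker equations for an AR(p) process read, in matrix form,
  Gamma_p phi = r_p,   with   (Gamma_p)_{ij} = gamma(|i - j|),
                       (r_p)_i = gamma(i),   i,j = 1..p.
Substitute the sample gammas (Toeplitz matrix and right-hand side of size 1):
  Gamma_p = [[4.4796]]
  r_p     = [3.3329]
With p = 1 this is the single equation gamma(0) phi_1 = gamma(1):
  phi_hat_1 = gamma(1) / gamma(0) = 3.3329 / 4.4796 = 0.7440.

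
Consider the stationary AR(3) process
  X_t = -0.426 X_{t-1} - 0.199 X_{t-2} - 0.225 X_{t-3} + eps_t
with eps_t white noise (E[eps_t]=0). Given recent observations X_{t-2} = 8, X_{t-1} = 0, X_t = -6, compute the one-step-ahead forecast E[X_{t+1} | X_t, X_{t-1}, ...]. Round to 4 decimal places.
E[X_{t+1} \mid \mathcal F_t] = 0.7560

For an AR(p) model X_t = c + sum_i phi_i X_{t-i} + eps_t, the
one-step-ahead conditional mean is
  E[X_{t+1} | X_t, ...] = c + sum_i phi_i X_{t+1-i}.
Substitute known values:
  E[X_{t+1} | ...] = (-0.426) * (-6) + (-0.199) * (0) + (-0.225) * (8)
                   = 0.7560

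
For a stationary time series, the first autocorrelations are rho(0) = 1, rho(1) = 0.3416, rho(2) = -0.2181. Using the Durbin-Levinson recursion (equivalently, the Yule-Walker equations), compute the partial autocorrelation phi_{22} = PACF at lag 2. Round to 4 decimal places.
\phi_{22} = -0.3790

The PACF at lag k is phi_{kk}, the last component of the solution
to the Yule-Walker system G_k phi = r_k where
  (G_k)_{ij} = rho(|i - j|), (r_k)_i = rho(i), i,j = 1..k.
Equivalently, Durbin-Levinson gives phi_{kk} iteratively:
  phi_{11} = rho(1)
  phi_{kk} = [rho(k) - sum_{j=1..k-1} phi_{k-1,j} rho(k-j)]
            / [1 - sum_{j=1..k-1} phi_{k-1,j} rho(j)],
  phi_{k,j} = phi_{k-1,j} - phi_{kk} phi_{k-1,k-j},  j = 1..k-1.
Step k = 1:
  phi_11 = rho(1) = 0.3416.
Step k = 2:
  phi_22 = [rho(2) - phi_11 rho(1)] / [1 - phi_11 rho(1)] = [-0.2181 - (0.3416)(0.3416)] / [1 - (0.3416)(0.3416)]
         = -0.33479056 / 0.88330944 = -0.379.
Therefore phi_{22} = -0.3790.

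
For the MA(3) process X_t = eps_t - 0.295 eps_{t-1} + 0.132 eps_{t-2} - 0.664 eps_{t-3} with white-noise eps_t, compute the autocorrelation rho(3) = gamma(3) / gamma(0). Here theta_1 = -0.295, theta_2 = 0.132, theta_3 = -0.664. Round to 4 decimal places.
\rho(3) = -0.4297

For an MA(q) process with theta_0 = 1, the autocovariance is
  gamma(k) = sigma^2 * sum_{i=0..q-k} theta_i * theta_{i+k},
and rho(k) = gamma(k) / gamma(0). Sigma^2 cancels.
  numerator   = (1)*(-0.664) = -0.664.
  denominator = (1)^2 + (-0.295)^2 + (0.132)^2 + (-0.664)^2 = 1.545345.
  rho(3) = -0.664 / 1.545345 = -0.4297.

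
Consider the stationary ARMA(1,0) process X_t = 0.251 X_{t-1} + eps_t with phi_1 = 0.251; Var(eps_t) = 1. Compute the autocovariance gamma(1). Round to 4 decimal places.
\gamma(1) = 0.2679

Multiply the model equation by X_{t-k} and take expectations. With theta_0 = psi_0 = 1 and psi_j the MA(infinity) weights, this gives
  gamma(k) - sum_i phi_i gamma(k-i) = c_k,
  c_k = sigma^2 * sum_{j=k..q} theta_j psi_{j-k}   (c_k = 0 for k > q),
using gamma(-m) = gamma(m).
Pure AR (q = 0): c_0 = sigma^2 = 1, c_k = 0 for k >= 1.
Equations for k = 0 and k = 1 (AR order 1):
  gamma(0) = phi_1 gamma(1) + c_0
  gamma(1) = phi_1 gamma(0) + c_1
Substituting the second into the first: gamma(0) (1 - phi_1^2) = c_0 + phi_1 c_1, so
  gamma(0) = c_0 / (1 - phi_1^2) = 1 / (1 - (0.251)^2) = 1 / 0.936999 = 1.067237.
  gamma(1) = phi_1 gamma(0) = (0.251)(1.067237) = 0.267876.
Therefore gamma(1) = 0.2679 (to 4 decimal places).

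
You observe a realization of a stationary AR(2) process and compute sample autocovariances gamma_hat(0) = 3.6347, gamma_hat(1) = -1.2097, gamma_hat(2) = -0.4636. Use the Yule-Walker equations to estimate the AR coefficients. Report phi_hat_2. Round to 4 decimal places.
\hat\phi_{2} = -0.2680

The Yule-Walker equations for an AR(p) process read, in matrix form,
  Gamma_p phi = r_p,   with   (Gamma_p)_{ij} = gamma(|i - j|),
                       (r_p)_i = gamma(i),   i,j = 1..p.
Substitute the sample gammas (Toeplitz matrix and right-hand side of size 2):
  Gamma_p = [[3.6347, -1.2097], [-1.2097, 3.6347]]
  r_p     = [-1.2097, -0.4636]
Written out:
  3.6347 phi_1 - 1.2097 phi_2 = -1.2097
  -1.2097 phi_1 + 3.6347 phi_2 = -0.4636
Solve by Cramer's rule:
  det = gamma(0)^2 - gamma(1)^2 = (3.6347)^2 - (-1.2097)^2 = 13.21104409 - 1.46337409 = 11.74767
  phi_hat_1 = [gamma(1) gamma(0) - gamma(1) gamma(2)] / det = [(-1.2097)(3.6347) - (-1.2097)(-0.4636)] / 11.74767 = -4.95771351 / 11.74767 = -0.422
  phi_hat_2 = [gamma(0) gamma(2) - gamma(1)^2] / det = [(3.6347)(-0.4636) - (-1.2097)^2] / 11.74767 = -3.14842101 / 11.74767 = -0.268
So phi_hat = [-0.4220, -0.2680].
Therefore phi_hat_2 = -0.2680.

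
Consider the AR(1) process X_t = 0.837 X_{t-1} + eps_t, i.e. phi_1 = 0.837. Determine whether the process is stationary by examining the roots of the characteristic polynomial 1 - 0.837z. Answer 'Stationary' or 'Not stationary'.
\text{Stationary}

The AR(p) characteristic polynomial is P(z) = 1 - 0.837z.
Stationarity requires all roots to lie outside the unit circle, i.e. |z| > 1 for every root.
This is linear in z: 1 + (-0.837) z = 0  =>  z = -1/(-0.837) = 1.194743,  |z| = 1.194743.
Moduli of all roots: 1.1947.
All moduli strictly greater than 1? Yes.
Verdict: Stationary.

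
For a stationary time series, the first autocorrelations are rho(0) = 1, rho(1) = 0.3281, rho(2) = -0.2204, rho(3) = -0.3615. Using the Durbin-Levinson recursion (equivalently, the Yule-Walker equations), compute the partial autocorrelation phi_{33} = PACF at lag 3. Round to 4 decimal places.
\phi_{33} = -0.1840

The PACF at lag k is phi_{kk}, the last component of the solution
to the Yule-Walker system G_k phi = r_k where
  (G_k)_{ij} = rho(|i - j|), (r_k)_i = rho(i), i,j = 1..k.
Equivalently, Durbin-Levinson gives phi_{kk} iteratively:
  phi_{11} = rho(1)
  phi_{kk} = [rho(k) - sum_{j=1..k-1} phi_{k-1,j} rho(k-j)]
            / [1 - sum_{j=1..k-1} phi_{k-1,j} rho(j)],
  phi_{k,j} = phi_{k-1,j} - phi_{kk} phi_{k-1,k-j},  j = 1..k-1.
Step k = 1:
  phi_11 = rho(1) = 0.3281.
Step k = 2:
  phi_22 = [rho(2) - phi_11 rho(1)] / [1 - phi_11 rho(1)] = [-0.2204 - (0.3281)(0.3281)] / [1 - (0.3281)(0.3281)]
         = -0.32804961 / 0.89235039 = -0.367624.
  Update: phi_21 = phi_11 - phi_22 phi_11 = 0.3281 - (-0.367624)(0.3281) = 0.448718.
Step k = 3:
  phi_33 = [rho(3) - phi_21 rho(2) - phi_22 rho(1)] / [1 - phi_21 rho(1) - phi_22 rho(2)]
    numerator   = -0.3615 - (0.448718)(-0.2204) - (-0.367624)(0.3281) = -0.14198516
    denominator = 1 - (0.448718)(0.3281) - (-0.367624)(-0.2204) = 0.77175141
  phi_33 = -0.14198516 / 0.77175141 = -0.184.
Therefore phi_{33} = -0.1840.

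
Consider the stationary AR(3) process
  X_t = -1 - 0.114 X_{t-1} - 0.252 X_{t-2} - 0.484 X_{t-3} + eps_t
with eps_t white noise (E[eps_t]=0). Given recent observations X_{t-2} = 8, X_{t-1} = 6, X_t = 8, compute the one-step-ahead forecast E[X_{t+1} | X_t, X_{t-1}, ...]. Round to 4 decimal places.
E[X_{t+1} \mid \mathcal F_t] = -7.2960

For an AR(p) model X_t = c + sum_i phi_i X_{t-i} + eps_t, the
one-step-ahead conditional mean is
  E[X_{t+1} | X_t, ...] = c + sum_i phi_i X_{t+1-i}.
Substitute known values:
  E[X_{t+1} | ...] = -1 + (-0.114) * (8) + (-0.252) * (6) + (-0.484) * (8)
                   = -7.2960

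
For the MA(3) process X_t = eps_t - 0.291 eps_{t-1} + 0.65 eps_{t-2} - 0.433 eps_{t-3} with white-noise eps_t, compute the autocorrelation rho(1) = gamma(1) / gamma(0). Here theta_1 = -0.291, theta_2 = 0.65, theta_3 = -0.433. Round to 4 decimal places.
\rho(1) = -0.4494

For an MA(q) process with theta_0 = 1, the autocovariance is
  gamma(k) = sigma^2 * sum_{i=0..q-k} theta_i * theta_{i+k},
and rho(k) = gamma(k) / gamma(0). Sigma^2 cancels.
  numerator   = (1)*(-0.291) + (-0.291)*(0.65) + (0.65)*(-0.433) = -0.7616.
  denominator = (1)^2 + (-0.291)^2 + (0.65)^2 + (-0.433)^2 = 1.69467.
  rho(1) = -0.7616 / 1.69467 = -0.4494.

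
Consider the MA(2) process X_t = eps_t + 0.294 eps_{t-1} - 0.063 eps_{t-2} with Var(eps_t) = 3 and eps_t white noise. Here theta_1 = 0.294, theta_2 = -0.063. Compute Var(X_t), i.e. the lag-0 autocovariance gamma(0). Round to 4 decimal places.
\gamma(0) = 3.2712

For an MA(q) process X_t = eps_t + sum_i theta_i eps_{t-i} with
Var(eps_t) = sigma^2, the variance is
  gamma(0) = sigma^2 * (1 + sum_i theta_i^2).
  sum_i theta_i^2 = (0.294)^2 + (-0.063)^2 = 0.086436 + 0.003969 = 0.090405.
  gamma(0) = 3 * (1 + 0.090405) = 3 * 1.090405 = 3.271215, which rounds to 3.2712.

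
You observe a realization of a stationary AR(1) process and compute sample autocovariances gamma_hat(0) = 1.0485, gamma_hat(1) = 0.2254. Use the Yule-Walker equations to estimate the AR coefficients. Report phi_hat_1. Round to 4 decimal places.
\hat\phi_{1} = 0.2150

The Yule-Walker equations for an AR(p) process read, in matrix form,
  Gamma_p phi = r_p,   with   (Gamma_p)_{ij} = gamma(|i - j|),
                       (r_p)_i = gamma(i),   i,j = 1..p.
Substitute the sample gammas (Toeplitz matrix and right-hand side of size 1):
  Gamma_p = [[1.0485]]
  r_p     = [0.2254]
With p = 1 this is the single equation gamma(0) phi_1 = gamma(1):
  phi_hat_1 = gamma(1) / gamma(0) = 0.2254 / 1.0485 = 0.2150.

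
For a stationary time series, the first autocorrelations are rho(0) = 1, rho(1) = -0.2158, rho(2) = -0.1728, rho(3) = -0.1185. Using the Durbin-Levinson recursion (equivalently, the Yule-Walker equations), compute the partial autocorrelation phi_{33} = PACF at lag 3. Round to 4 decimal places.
\phi_{33} = -0.2370

The PACF at lag k is phi_{kk}, the last component of the solution
to the Yule-Walker system G_k phi = r_k where
  (G_k)_{ij} = rho(|i - j|), (r_k)_i = rho(i), i,j = 1..k.
Equivalently, Durbin-Levinson gives phi_{kk} iteratively:
  phi_{11} = rho(1)
  phi_{kk} = [rho(k) - sum_{j=1..k-1} phi_{k-1,j} rho(k-j)]
            / [1 - sum_{j=1..k-1} phi_{k-1,j} rho(j)],
  phi_{k,j} = phi_{k-1,j} - phi_{kk} phi_{k-1,k-j},  j = 1..k-1.
Step k = 1:
  phi_11 = rho(1) = -0.2158.
Step k = 2:
  phi_22 = [rho(2) - phi_11 rho(1)] / [1 - phi_11 rho(1)] = [-0.1728 - (-0.2158)(-0.2158)] / [1 - (-0.2158)(-0.2158)]
         = -0.21936964 / 0.95343036 = -0.230085.
  Update: phi_21 = phi_11 - phi_22 phi_11 = -0.2158 - (-0.230085)(-0.2158) = -0.265452.
Step k = 3:
  phi_33 = [rho(3) - phi_21 rho(2) - phi_22 rho(1)] / [1 - phi_21 rho(1) - phi_22 rho(2)]
    numerator   = -0.1185 - (-0.265452)(-0.1728) - (-0.230085)(-0.2158) = -0.21402241
    denominator = 1 - (-0.265452)(-0.2158) - (-0.230085)(-0.1728) = 0.90295678
  phi_33 = -0.21402241 / 0.90295678 = -0.237.
Therefore phi_{33} = -0.2370.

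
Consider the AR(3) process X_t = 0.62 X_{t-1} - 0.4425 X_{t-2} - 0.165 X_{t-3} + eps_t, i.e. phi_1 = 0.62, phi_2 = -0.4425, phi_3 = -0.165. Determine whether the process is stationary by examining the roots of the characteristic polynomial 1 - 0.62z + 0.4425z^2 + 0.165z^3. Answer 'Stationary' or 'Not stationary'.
\text{Stationary}

The AR(p) characteristic polynomial is P(z) = 1 - 0.62z + 0.4425z^2 + 0.165z^3.
Stationarity requires all roots to lie outside the unit circle, i.e. |z| > 1 for every root.
Degree 3: look for a simple real root z0 first, then factor out (1 - z/z0) and solve the remaining quadratic.
Testing z0 = -4: P(-4) = 1 + (-0.62)(-4) + (0.4425)(-4)^2 + (0.165)(-4)^3
  = 1 + (2.48) + (7.08) + (-10.56) = 0.  So z_0 = -4 is a root, |z_0| = 4.
Divide out the factor (1 + 0.25 z) = (1 - z/z0) (since 1/z0 = -0.25):
  P(z) = (1 + 0.25 z)(1 + (-0.87) z + (0.66) z^2)
  [check: z-coef -0.87 - (-0.25) = -0.62; z^2-coef 0.66 - (-0.25)(-0.87) = 0.4425; z^3-coef -(-0.25)(0.66) = 0.165.]
Remaining roots from the quadratic factor 1 + (-0.87) z + (0.66) z^2:
  Set 1 + (-0.87) z + (0.66) z^2 = 0, i.e. a z^2 + b z + c = 0 with a = 0.66, b = -0.87, c = 1.
  Discriminant D = b^2 - 4ac = (-0.87)^2 - 4*(0.66)*1 = 0.7569 - (2.64) = -1.8831.
  D < 0, so the roots are the complex-conjugate pair z = (-b +/- i sqrt(-D)) / (2a) = 0.6591 +/- 1.0396i.
  For a conjugate pair |z|^2 = z * conj(z) = (product of roots) = c/a = 1/(0.66) = 1.515152, so |z| = sqrt(1.515152) = 1.2309 for both roots.
Moduli of all roots: 4.0000, 1.2309, 1.2309.
All moduli strictly greater than 1? Yes.
Verdict: Stationary.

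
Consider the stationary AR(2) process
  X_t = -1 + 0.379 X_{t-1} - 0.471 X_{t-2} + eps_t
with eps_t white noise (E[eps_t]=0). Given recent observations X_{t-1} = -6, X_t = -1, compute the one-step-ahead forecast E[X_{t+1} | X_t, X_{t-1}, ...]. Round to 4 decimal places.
E[X_{t+1} \mid \mathcal F_t] = 1.4470

For an AR(p) model X_t = c + sum_i phi_i X_{t-i} + eps_t, the
one-step-ahead conditional mean is
  E[X_{t+1} | X_t, ...] = c + sum_i phi_i X_{t+1-i}.
Substitute known values:
  E[X_{t+1} | ...] = -1 + (0.379) * (-1) + (-0.471) * (-6)
                   = 1.4470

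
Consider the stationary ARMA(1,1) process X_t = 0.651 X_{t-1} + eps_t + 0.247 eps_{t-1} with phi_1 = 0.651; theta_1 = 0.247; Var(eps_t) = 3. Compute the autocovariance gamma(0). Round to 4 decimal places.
\gamma(0) = 7.1986

Multiply the model equation by X_{t-k} and take expectations. With theta_0 = psi_0 = 1 and psi_j the MA(infinity) weights, this gives
  gamma(k) - sum_i phi_i gamma(k-i) = c_k,
  c_k = sigma^2 * sum_{j=k..q} theta_j psi_{j-k}   (c_k = 0 for k > q),
using gamma(-m) = gamma(m).
psi-weights needed (psi_j = theta_j + sum_i phi_i psi_{j-i}):
  psi_1 = theta_1 + phi_1 = 0.247 + (0.651) = 0.898
Right-hand sides:
  c_0 = sigma^2 (1 + theta_1 psi_1) = 3 * (1 + (0.247)(0.898)) = 3 * 1.221806 = 3.665418
  c_1 = sigma^2 theta_1 = 3 * (0.247) = 0.741
  c_2 = 0
Equations for k = 0 and k = 1 (AR order 1):
  gamma(0) = phi_1 gamma(1) + c_0
  gamma(1) = phi_1 gamma(0) + c_1
Substituting the second into the first: gamma(0) (1 - phi_1^2) = c_0 + phi_1 c_1, so
  gamma(0) = (c_0 + phi_1 c_1) / (1 - phi_1^2) = (3.665418 + (0.651)(0.741)) / (1 - (0.651)^2) = 4.147809 / 0.576199 = 7.19857.
Therefore gamma(0) = 7.1986 (to 4 decimal places).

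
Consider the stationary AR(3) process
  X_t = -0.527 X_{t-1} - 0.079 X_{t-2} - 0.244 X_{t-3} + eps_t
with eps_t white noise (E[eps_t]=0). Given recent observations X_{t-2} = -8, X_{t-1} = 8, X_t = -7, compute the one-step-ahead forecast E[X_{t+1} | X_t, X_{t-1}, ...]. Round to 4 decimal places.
E[X_{t+1} \mid \mathcal F_t] = 5.0090

For an AR(p) model X_t = c + sum_i phi_i X_{t-i} + eps_t, the
one-step-ahead conditional mean is
  E[X_{t+1} | X_t, ...] = c + sum_i phi_i X_{t+1-i}.
Substitute known values:
  E[X_{t+1} | ...] = (-0.527) * (-7) + (-0.079) * (8) + (-0.244) * (-8)
                   = 5.0090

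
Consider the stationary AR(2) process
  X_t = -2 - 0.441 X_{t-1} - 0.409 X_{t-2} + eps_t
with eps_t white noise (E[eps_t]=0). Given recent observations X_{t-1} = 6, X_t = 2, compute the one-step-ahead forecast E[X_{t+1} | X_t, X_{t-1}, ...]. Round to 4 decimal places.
E[X_{t+1} \mid \mathcal F_t] = -5.3360

For an AR(p) model X_t = c + sum_i phi_i X_{t-i} + eps_t, the
one-step-ahead conditional mean is
  E[X_{t+1} | X_t, ...] = c + sum_i phi_i X_{t+1-i}.
Substitute known values:
  E[X_{t+1} | ...] = -2 + (-0.441) * (2) + (-0.409) * (6)
                   = -5.3360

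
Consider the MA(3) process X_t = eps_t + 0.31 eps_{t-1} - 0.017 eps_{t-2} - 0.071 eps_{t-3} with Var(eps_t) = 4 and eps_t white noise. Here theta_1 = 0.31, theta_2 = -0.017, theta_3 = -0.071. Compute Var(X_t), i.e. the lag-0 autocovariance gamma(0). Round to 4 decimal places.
\gamma(0) = 4.4057

For an MA(q) process X_t = eps_t + sum_i theta_i eps_{t-i} with
Var(eps_t) = sigma^2, the variance is
  gamma(0) = sigma^2 * (1 + sum_i theta_i^2).
  sum_i theta_i^2 = (0.31)^2 + (-0.017)^2 + (-0.071)^2 = 0.0961 + 0.000289 + 0.005041 = 0.10143.
  gamma(0) = 4 * (1 + 0.10143) = 4 * 1.10143 = 4.40572, which rounds to 4.4057.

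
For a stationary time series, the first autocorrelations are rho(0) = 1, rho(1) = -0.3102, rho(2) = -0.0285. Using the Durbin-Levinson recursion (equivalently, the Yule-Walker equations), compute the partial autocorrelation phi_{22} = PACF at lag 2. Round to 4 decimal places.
\phi_{22} = -0.1380

The PACF at lag k is phi_{kk}, the last component of the solution
to the Yule-Walker system G_k phi = r_k where
  (G_k)_{ij} = rho(|i - j|), (r_k)_i = rho(i), i,j = 1..k.
Equivalently, Durbin-Levinson gives phi_{kk} iteratively:
  phi_{11} = rho(1)
  phi_{kk} = [rho(k) - sum_{j=1..k-1} phi_{k-1,j} rho(k-j)]
            / [1 - sum_{j=1..k-1} phi_{k-1,j} rho(j)],
  phi_{k,j} = phi_{k-1,j} - phi_{kk} phi_{k-1,k-j},  j = 1..k-1.
Step k = 1:
  phi_11 = rho(1) = -0.3102.
Step k = 2:
  phi_22 = [rho(2) - phi_11 rho(1)] / [1 - phi_11 rho(1)] = [-0.0285 - (-0.3102)(-0.3102)] / [1 - (-0.3102)(-0.3102)]
         = -0.12472404 / 0.90377596 = -0.138.
Therefore phi_{22} = -0.1380.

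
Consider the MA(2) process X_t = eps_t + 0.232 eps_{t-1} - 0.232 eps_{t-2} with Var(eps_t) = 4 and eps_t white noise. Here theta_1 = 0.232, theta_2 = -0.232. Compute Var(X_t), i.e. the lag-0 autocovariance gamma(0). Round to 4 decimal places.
\gamma(0) = 4.4306

For an MA(q) process X_t = eps_t + sum_i theta_i eps_{t-i} with
Var(eps_t) = sigma^2, the variance is
  gamma(0) = sigma^2 * (1 + sum_i theta_i^2).
  sum_i theta_i^2 = (0.232)^2 + (-0.232)^2 = 0.053824 + 0.053824 = 0.107648.
  gamma(0) = 4 * (1 + 0.107648) = 4 * 1.107648 = 4.430592, which rounds to 4.4306.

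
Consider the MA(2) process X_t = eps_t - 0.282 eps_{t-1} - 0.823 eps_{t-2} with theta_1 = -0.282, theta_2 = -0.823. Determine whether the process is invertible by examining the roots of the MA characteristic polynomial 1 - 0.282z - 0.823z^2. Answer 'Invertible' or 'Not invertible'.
\text{Not invertible}

The MA(q) characteristic polynomial is P(z) = 1 - 0.282z - 0.823z^2.
Invertibility requires all roots to lie outside the unit circle, i.e. |z| > 1 for every root.
Set 1 + (-0.282) z + (-0.823) z^2 = 0, i.e. a z^2 + b z + c = 0 with a = -0.823, b = -0.282, c = 1.
Discriminant D = b^2 - 4ac = (-0.282)^2 - 4*(-0.823)*1 = 0.079524 - (-3.292) = 3.371524.
D >= 0, so the roots are real: z = (-b +/- sqrt(D)) / (2a) = (0.282 +/- 1.836171) / (-1.646).
  z_1 = (0.282 + 1.836171) / (-1.646) = -1.2869,   |z_1| = 1.2869.
  z_2 = (0.282 - 1.836171) / (-1.646) = 0.9442,   |z_2| = 0.9442.
Moduli of all roots: 1.2869, 0.9442.
All moduli strictly greater than 1? No.
Verdict: Not invertible.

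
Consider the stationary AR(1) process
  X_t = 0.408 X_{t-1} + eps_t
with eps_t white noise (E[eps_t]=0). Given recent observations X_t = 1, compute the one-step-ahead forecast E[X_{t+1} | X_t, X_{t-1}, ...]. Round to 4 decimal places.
E[X_{t+1} \mid \mathcal F_t] = 0.4080

For an AR(p) model X_t = c + sum_i phi_i X_{t-i} + eps_t, the
one-step-ahead conditional mean is
  E[X_{t+1} | X_t, ...] = c + sum_i phi_i X_{t+1-i}.
Substitute known values:
  E[X_{t+1} | ...] = (0.408) * (1)
                   = 0.4080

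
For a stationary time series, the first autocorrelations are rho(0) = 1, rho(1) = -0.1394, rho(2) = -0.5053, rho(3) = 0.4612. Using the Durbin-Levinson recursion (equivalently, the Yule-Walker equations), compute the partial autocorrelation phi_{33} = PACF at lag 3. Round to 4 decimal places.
\phi_{33} = 0.3979

The PACF at lag k is phi_{kk}, the last component of the solution
to the Yule-Walker system G_k phi = r_k where
  (G_k)_{ij} = rho(|i - j|), (r_k)_i = rho(i), i,j = 1..k.
Equivalently, Durbin-Levinson gives phi_{kk} iteratively:
  phi_{11} = rho(1)
  phi_{kk} = [rho(k) - sum_{j=1..k-1} phi_{k-1,j} rho(k-j)]
            / [1 - sum_{j=1..k-1} phi_{k-1,j} rho(j)],
  phi_{k,j} = phi_{k-1,j} - phi_{kk} phi_{k-1,k-j},  j = 1..k-1.
Step k = 1:
  phi_11 = rho(1) = -0.1394.
Step k = 2:
  phi_22 = [rho(2) - phi_11 rho(1)] / [1 - phi_11 rho(1)] = [-0.5053 - (-0.1394)(-0.1394)] / [1 - (-0.1394)(-0.1394)]
         = -0.52473236 / 0.98056764 = -0.535131.
  Update: phi_21 = phi_11 - phi_22 phi_11 = -0.1394 - (-0.535131)(-0.1394) = -0.213997.
Step k = 3:
  phi_33 = [rho(3) - phi_21 rho(2) - phi_22 rho(1)] / [1 - phi_21 rho(1) - phi_22 rho(2)]
    numerator   = 0.4612 - (-0.213997)(-0.5053) - (-0.535131)(-0.1394) = 0.27846988
    denominator = 1 - (-0.213997)(-0.1394) - (-0.535131)(-0.5053) = 0.69976697
  phi_33 = 0.27846988 / 0.69976697 = 0.3979.
Therefore phi_{33} = 0.3979.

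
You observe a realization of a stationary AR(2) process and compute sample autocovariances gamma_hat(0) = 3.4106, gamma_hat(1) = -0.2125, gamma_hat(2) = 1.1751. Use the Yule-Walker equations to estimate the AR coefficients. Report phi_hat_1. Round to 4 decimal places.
\hat\phi_{1} = -0.0410

The Yule-Walker equations for an AR(p) process read, in matrix form,
  Gamma_p phi = r_p,   with   (Gamma_p)_{ij} = gamma(|i - j|),
                       (r_p)_i = gamma(i),   i,j = 1..p.
Substitute the sample gammas (Toeplitz matrix and right-hand side of size 2):
  Gamma_p = [[3.4106, -0.2125], [-0.2125, 3.4106]]
  r_p     = [-0.2125, 1.1751]
Written out:
  3.4106 phi_1 - 0.2125 phi_2 = -0.2125
  -0.2125 phi_1 + 3.4106 phi_2 = 1.1751
Solve by Cramer's rule:
  det = gamma(0)^2 - gamma(1)^2 = (3.4106)^2 - (-0.2125)^2 = 11.63219236 - 0.04515625 = 11.58703611
  phi_hat_1 = [gamma(1) gamma(0) - gamma(1) gamma(2)] / det = [(-0.2125)(3.4106) - (-0.2125)(1.1751)] / 11.58703611 = -0.47504375 / 11.58703611 = -0.041
  phi_hat_2 = [gamma(0) gamma(2) - gamma(1)^2] / det = [(3.4106)(1.1751) - (-0.2125)^2] / 11.58703611 = 3.96263981 / 11.58703611 = 0.342
So phi_hat = [-0.0410, 0.3420].
Therefore phi_hat_1 = -0.0410.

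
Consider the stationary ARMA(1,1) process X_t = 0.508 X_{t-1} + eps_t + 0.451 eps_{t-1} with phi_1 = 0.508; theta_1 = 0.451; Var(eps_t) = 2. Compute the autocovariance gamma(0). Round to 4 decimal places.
\gamma(0) = 4.4791

Multiply the model equation by X_{t-k} and take expectations. With theta_0 = psi_0 = 1 and psi_j the MA(infinity) weights, this gives
  gamma(k) - sum_i phi_i gamma(k-i) = c_k,
  c_k = sigma^2 * sum_{j=k..q} theta_j psi_{j-k}   (c_k = 0 for k > q),
using gamma(-m) = gamma(m).
psi-weights needed (psi_j = theta_j + sum_i phi_i psi_{j-i}):
  psi_1 = theta_1 + phi_1 = 0.451 + (0.508) = 0.959
Right-hand sides:
  c_0 = sigma^2 (1 + theta_1 psi_1) = 2 * (1 + (0.451)(0.959)) = 2 * 1.432509 = 2.865018
  c_1 = sigma^2 theta_1 = 2 * (0.451) = 0.902
  c_2 = 0
Equations for k = 0 and k = 1 (AR order 1):
  gamma(0) = phi_1 gamma(1) + c_0
  gamma(1) = phi_1 gamma(0) + c_1
Substituting the second into the first: gamma(0) (1 - phi_1^2) = c_0 + phi_1 c_1, so
  gamma(0) = (c_0 + phi_1 c_1) / (1 - phi_1^2) = (2.865018 + (0.508)(0.902)) / (1 - (0.508)^2) = 3.323234 / 0.741936 = 4.479138.
Therefore gamma(0) = 4.4791 (to 4 decimal places).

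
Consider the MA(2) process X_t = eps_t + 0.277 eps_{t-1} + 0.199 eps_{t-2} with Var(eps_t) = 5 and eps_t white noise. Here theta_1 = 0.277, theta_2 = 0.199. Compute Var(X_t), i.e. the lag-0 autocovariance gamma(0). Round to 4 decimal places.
\gamma(0) = 5.5817

For an MA(q) process X_t = eps_t + sum_i theta_i eps_{t-i} with
Var(eps_t) = sigma^2, the variance is
  gamma(0) = sigma^2 * (1 + sum_i theta_i^2).
  sum_i theta_i^2 = (0.277)^2 + (0.199)^2 = 0.076729 + 0.039601 = 0.11633.
  gamma(0) = 5 * (1 + 0.11633) = 5 * 1.11633 = 5.58165, which rounds to 5.5817.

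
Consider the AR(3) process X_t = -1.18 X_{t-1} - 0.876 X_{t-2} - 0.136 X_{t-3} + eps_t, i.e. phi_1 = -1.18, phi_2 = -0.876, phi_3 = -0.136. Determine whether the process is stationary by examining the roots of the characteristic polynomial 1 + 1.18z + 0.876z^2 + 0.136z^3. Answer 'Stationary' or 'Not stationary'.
\text{Stationary}

The AR(p) characteristic polynomial is P(z) = 1 + 1.18z + 0.876z^2 + 0.136z^3.
Stationarity requires all roots to lie outside the unit circle, i.e. |z| > 1 for every root.
Degree 3: look for a simple real root z0 first, then factor out (1 - z/z0) and solve the remaining quadratic.
Testing z0 = -5: P(-5) = 1 + (1.18)(-5) + (0.876)(-5)^2 + (0.136)(-5)^3
  = 1 + (-5.9) + (21.9) + (-17) = 0.  So z_0 = -5 is a root, |z_0| = 5.
Divide out the factor (1 + 0.2 z) = (1 - z/z0) (since 1/z0 = -0.2):
  P(z) = (1 + 0.2 z)(1 + (0.98) z + (0.68) z^2)
  [check: z-coef 0.98 - (-0.2) = 1.18; z^2-coef 0.68 - (-0.2)(0.98) = 0.876; z^3-coef -(-0.2)(0.68) = 0.136.]
Remaining roots from the quadratic factor 1 + (0.98) z + (0.68) z^2:
  Set 1 + (0.98) z + (0.68) z^2 = 0, i.e. a z^2 + b z + c = 0 with a = 0.68, b = 0.98, c = 1.
  Discriminant D = b^2 - 4ac = (0.98)^2 - 4*(0.68)*1 = 0.9604 - (2.72) = -1.7596.
  D < 0, so the roots are the complex-conjugate pair z = (-b +/- i sqrt(-D)) / (2a) = -0.7206 +/- 0.9754i.
  For a conjugate pair |z|^2 = z * conj(z) = (product of roots) = c/a = 1/(0.68) = 1.470588, so |z| = sqrt(1.470588) = 1.2127 for both roots.
Moduli of all roots: 5.0000, 1.2127, 1.2127.
All moduli strictly greater than 1? Yes.
Verdict: Stationary.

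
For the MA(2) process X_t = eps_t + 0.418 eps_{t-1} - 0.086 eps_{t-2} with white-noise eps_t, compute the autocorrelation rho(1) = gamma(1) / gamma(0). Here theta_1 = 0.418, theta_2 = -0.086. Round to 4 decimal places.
\rho(1) = 0.3232

For an MA(q) process with theta_0 = 1, the autocovariance is
  gamma(k) = sigma^2 * sum_{i=0..q-k} theta_i * theta_{i+k},
and rho(k) = gamma(k) / gamma(0). Sigma^2 cancels.
  numerator   = (1)*(0.418) + (0.418)*(-0.086) = 0.382052.
  denominator = (1)^2 + (0.418)^2 + (-0.086)^2 = 1.18212.
  rho(1) = 0.382052 / 1.18212 = 0.3232.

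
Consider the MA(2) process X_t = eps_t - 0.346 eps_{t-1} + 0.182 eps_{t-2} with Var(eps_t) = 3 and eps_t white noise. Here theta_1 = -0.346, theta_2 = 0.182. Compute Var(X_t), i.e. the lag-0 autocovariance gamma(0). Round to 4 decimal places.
\gamma(0) = 3.4585

For an MA(q) process X_t = eps_t + sum_i theta_i eps_{t-i} with
Var(eps_t) = sigma^2, the variance is
  gamma(0) = sigma^2 * (1 + sum_i theta_i^2).
  sum_i theta_i^2 = (-0.346)^2 + (0.182)^2 = 0.119716 + 0.033124 = 0.15284.
  gamma(0) = 3 * (1 + 0.15284) = 3 * 1.15284 = 3.45852, which rounds to 3.4585.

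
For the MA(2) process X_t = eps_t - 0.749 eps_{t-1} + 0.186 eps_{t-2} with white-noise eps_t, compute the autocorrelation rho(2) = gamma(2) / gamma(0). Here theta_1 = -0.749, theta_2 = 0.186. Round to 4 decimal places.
\rho(2) = 0.1166

For an MA(q) process with theta_0 = 1, the autocovariance is
  gamma(k) = sigma^2 * sum_{i=0..q-k} theta_i * theta_{i+k},
and rho(k) = gamma(k) / gamma(0). Sigma^2 cancels.
  numerator   = (1)*(0.186) = 0.186.
  denominator = (1)^2 + (-0.749)^2 + (0.186)^2 = 1.595597.
  rho(2) = 0.186 / 1.595597 = 0.1166.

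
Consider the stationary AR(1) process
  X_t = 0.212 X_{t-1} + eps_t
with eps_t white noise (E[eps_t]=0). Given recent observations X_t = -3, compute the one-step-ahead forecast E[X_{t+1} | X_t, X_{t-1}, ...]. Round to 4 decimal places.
E[X_{t+1} \mid \mathcal F_t] = -0.6360

For an AR(p) model X_t = c + sum_i phi_i X_{t-i} + eps_t, the
one-step-ahead conditional mean is
  E[X_{t+1} | X_t, ...] = c + sum_i phi_i X_{t+1-i}.
Substitute known values:
  E[X_{t+1} | ...] = (0.212) * (-3)
                   = -0.6360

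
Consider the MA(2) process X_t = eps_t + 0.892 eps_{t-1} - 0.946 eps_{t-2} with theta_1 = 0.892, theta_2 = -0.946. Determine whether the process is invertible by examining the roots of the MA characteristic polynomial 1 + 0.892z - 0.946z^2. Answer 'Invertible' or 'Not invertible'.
\text{Not invertible}

The MA(q) characteristic polynomial is P(z) = 1 + 0.892z - 0.946z^2.
Invertibility requires all roots to lie outside the unit circle, i.e. |z| > 1 for every root.
Set 1 + (0.892) z + (-0.946) z^2 = 0, i.e. a z^2 + b z + c = 0 with a = -0.946, b = 0.892, c = 1.
Discriminant D = b^2 - 4ac = (0.892)^2 - 4*(-0.946)*1 = 0.795664 - (-3.784) = 4.579664.
D >= 0, so the roots are real: z = (-b +/- sqrt(D)) / (2a) = (-0.892 +/- 2.140015) / (-1.892).
  z_1 = (-0.892 + 2.140015) / (-1.892) = -0.6596,   |z_1| = 0.6596.
  z_2 = (-0.892 - 2.140015) / (-1.892) = 1.6025,   |z_2| = 1.6025.
Moduli of all roots: 0.6596, 1.6025.
All moduli strictly greater than 1? No.
Verdict: Not invertible.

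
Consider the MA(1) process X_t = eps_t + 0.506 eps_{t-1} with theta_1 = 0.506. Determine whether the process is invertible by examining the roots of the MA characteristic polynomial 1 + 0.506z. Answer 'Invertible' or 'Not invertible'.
\text{Invertible}

The MA(q) characteristic polynomial is P(z) = 1 + 0.506z.
Invertibility requires all roots to lie outside the unit circle, i.e. |z| > 1 for every root.
This is linear in z: 1 + (0.506) z = 0  =>  z = -1/(0.506) = -1.976285,  |z| = 1.976285.
Moduli of all roots: 1.9763.
All moduli strictly greater than 1? Yes.
Verdict: Invertible.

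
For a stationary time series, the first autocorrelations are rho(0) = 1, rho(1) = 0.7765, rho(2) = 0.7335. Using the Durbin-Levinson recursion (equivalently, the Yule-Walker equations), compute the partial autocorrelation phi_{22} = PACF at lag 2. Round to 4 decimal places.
\phi_{22} = 0.3288

The PACF at lag k is phi_{kk}, the last component of the solution
to the Yule-Walker system G_k phi = r_k where
  (G_k)_{ij} = rho(|i - j|), (r_k)_i = rho(i), i,j = 1..k.
Equivalently, Durbin-Levinson gives phi_{kk} iteratively:
  phi_{11} = rho(1)
  phi_{kk} = [rho(k) - sum_{j=1..k-1} phi_{k-1,j} rho(k-j)]
            / [1 - sum_{j=1..k-1} phi_{k-1,j} rho(j)],
  phi_{k,j} = phi_{k-1,j} - phi_{kk} phi_{k-1,k-j},  j = 1..k-1.
Step k = 1:
  phi_11 = rho(1) = 0.7765.
Step k = 2:
  phi_22 = [rho(2) - phi_11 rho(1)] / [1 - phi_11 rho(1)] = [0.7335 - (0.7765)(0.7765)] / [1 - (0.7765)(0.7765)]
         = 0.13054775 / 0.39704775 = 0.3288.
Therefore phi_{22} = 0.3288.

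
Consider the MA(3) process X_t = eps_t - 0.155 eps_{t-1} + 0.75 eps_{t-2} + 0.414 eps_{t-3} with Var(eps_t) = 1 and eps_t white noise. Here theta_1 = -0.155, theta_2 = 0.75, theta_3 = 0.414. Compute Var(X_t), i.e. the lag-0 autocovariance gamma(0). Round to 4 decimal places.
\gamma(0) = 1.7579

For an MA(q) process X_t = eps_t + sum_i theta_i eps_{t-i} with
Var(eps_t) = sigma^2, the variance is
  gamma(0) = sigma^2 * (1 + sum_i theta_i^2).
  sum_i theta_i^2 = (-0.155)^2 + (0.75)^2 + (0.414)^2 = 0.024025 + 0.5625 + 0.171396 = 0.757921.
  gamma(0) = 1 * (1 + 0.757921) = 1 * 1.757921 = 1.757921, which rounds to 1.7579.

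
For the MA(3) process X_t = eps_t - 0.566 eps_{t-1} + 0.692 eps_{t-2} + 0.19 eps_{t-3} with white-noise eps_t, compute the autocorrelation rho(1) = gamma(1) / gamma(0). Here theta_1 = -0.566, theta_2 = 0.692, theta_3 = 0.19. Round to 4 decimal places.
\rho(1) = -0.4502

For an MA(q) process with theta_0 = 1, the autocovariance is
  gamma(k) = sigma^2 * sum_{i=0..q-k} theta_i * theta_{i+k},
and rho(k) = gamma(k) / gamma(0). Sigma^2 cancels.
  numerator   = (1)*(-0.566) + (-0.566)*(0.692) + (0.692)*(0.19) = -0.826192.
  denominator = (1)^2 + (-0.566)^2 + (0.692)^2 + (0.19)^2 = 1.83532.
  rho(1) = -0.826192 / 1.83532 = -0.4502.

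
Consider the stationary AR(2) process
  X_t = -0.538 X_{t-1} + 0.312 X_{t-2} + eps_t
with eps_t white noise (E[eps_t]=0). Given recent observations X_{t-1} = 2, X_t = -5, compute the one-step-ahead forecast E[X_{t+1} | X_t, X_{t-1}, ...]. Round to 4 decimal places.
E[X_{t+1} \mid \mathcal F_t] = 3.3140

For an AR(p) model X_t = c + sum_i phi_i X_{t-i} + eps_t, the
one-step-ahead conditional mean is
  E[X_{t+1} | X_t, ...] = c + sum_i phi_i X_{t+1-i}.
Substitute known values:
  E[X_{t+1} | ...] = (-0.538) * (-5) + (0.312) * (2)
                   = 3.3140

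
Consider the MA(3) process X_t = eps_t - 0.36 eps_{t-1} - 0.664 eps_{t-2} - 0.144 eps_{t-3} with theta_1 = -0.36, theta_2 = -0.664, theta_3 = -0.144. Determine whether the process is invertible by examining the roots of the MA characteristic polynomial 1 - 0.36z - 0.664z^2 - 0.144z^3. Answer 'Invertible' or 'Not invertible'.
\text{Not invertible}

The MA(q) characteristic polynomial is P(z) = 1 - 0.36z - 0.664z^2 - 0.144z^3.
Invertibility requires all roots to lie outside the unit circle, i.e. |z| > 1 for every root.
Degree 3: look for a simple real root z0 first, then factor out (1 - z/z0) and solve the remaining quadratic.
Testing z0 = -2.5: P(-2.5) = 1 + (-0.36)(-2.5) + (-0.664)(-2.5)^2 + (-0.144)(-2.5)^3
  = 1 + (0.9) + (-4.15) + (2.25) = 0.  So z_0 = -2.5 is a root, |z_0| = 2.5.
Divide out the factor (1 + 0.4 z) = (1 - z/z0) (since 1/z0 = -0.4):
  P(z) = (1 + 0.4 z)(1 + (-0.76) z + (-0.36) z^2)
  [check: z-coef -0.76 - (-0.4) = -0.36; z^2-coef -0.36 - (-0.4)(-0.76) = -0.664; z^3-coef -(-0.4)(-0.36) = -0.144.]
Remaining roots from the quadratic factor 1 + (-0.76) z + (-0.36) z^2:
  Set 1 + (-0.76) z + (-0.36) z^2 = 0, i.e. a z^2 + b z + c = 0 with a = -0.36, b = -0.76, c = 1.
  Discriminant D = b^2 - 4ac = (-0.76)^2 - 4*(-0.36)*1 = 0.5776 - (-1.44) = 2.0176.
  D >= 0, so the roots are real: z = (-b +/- sqrt(D)) / (2a) = (0.76 +/- 1.420422) / (-0.72).
    z_1 = (0.76 + 1.420422) / (-0.72) = -3.0284,   |z_1| = 3.0284.
    z_2 = (0.76 - 1.420422) / (-0.72) = 0.9173,   |z_2| = 0.9173.
Moduli of all roots: 2.5000, 3.0284, 0.9173.
All moduli strictly greater than 1? No.
Verdict: Not invertible.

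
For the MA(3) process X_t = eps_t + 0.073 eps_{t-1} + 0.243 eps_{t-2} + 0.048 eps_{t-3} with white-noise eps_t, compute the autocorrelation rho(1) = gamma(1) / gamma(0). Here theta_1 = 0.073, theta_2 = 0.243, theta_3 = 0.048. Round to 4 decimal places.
\rho(1) = 0.0960

For an MA(q) process with theta_0 = 1, the autocovariance is
  gamma(k) = sigma^2 * sum_{i=0..q-k} theta_i * theta_{i+k},
and rho(k) = gamma(k) / gamma(0). Sigma^2 cancels.
  numerator   = (1)*(0.073) + (0.073)*(0.243) + (0.243)*(0.048) = 0.102403.
  denominator = (1)^2 + (0.073)^2 + (0.243)^2 + (0.048)^2 = 1.066682.
  rho(1) = 0.102403 / 1.066682 = 0.0960.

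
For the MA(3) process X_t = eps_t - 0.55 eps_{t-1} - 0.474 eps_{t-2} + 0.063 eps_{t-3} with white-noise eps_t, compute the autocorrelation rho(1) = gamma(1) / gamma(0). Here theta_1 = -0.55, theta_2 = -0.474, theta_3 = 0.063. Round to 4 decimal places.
\rho(1) = -0.2084

For an MA(q) process with theta_0 = 1, the autocovariance is
  gamma(k) = sigma^2 * sum_{i=0..q-k} theta_i * theta_{i+k},
and rho(k) = gamma(k) / gamma(0). Sigma^2 cancels.
  numerator   = (1)*(-0.55) + (-0.55)*(-0.474) + (-0.474)*(0.063) = -0.319162.
  denominator = (1)^2 + (-0.55)^2 + (-0.474)^2 + (0.063)^2 = 1.531145.
  rho(1) = -0.319162 / 1.531145 = -0.2084.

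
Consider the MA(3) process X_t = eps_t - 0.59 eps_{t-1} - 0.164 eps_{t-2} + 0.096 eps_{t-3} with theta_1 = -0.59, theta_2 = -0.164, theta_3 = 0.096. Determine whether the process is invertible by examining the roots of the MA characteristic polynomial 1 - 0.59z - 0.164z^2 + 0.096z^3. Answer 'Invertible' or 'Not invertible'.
\text{Invertible}

The MA(q) characteristic polynomial is P(z) = 1 - 0.59z - 0.164z^2 + 0.096z^3.
Invertibility requires all roots to lie outside the unit circle, i.e. |z| > 1 for every root.
Degree 3: look for a simple real root z0 first, then factor out (1 - z/z0) and solve the remaining quadratic.
Testing z0 = 2.5: P(2.5) = 1 + (-0.59)(2.5) + (-0.164)(2.5)^2 + (0.096)(2.5)^3
  = 1 + (-1.475) + (-1.025) + (1.5) = 0.  So z_0 = 2.5 is a root, |z_0| = 2.5.
Divide out the factor (1 - 0.4 z) = (1 - z/z0) (since 1/z0 = 0.4):
  P(z) = (1 - 0.4 z)(1 + (-0.19) z + (-0.24) z^2)
  [check: z-coef -0.19 - (0.4) = -0.59; z^2-coef -0.24 - (0.4)(-0.19) = -0.164; z^3-coef -(0.4)(-0.24) = 0.096.]
Remaining roots from the quadratic factor 1 + (-0.19) z + (-0.24) z^2:
  Set 1 + (-0.19) z + (-0.24) z^2 = 0, i.e. a z^2 + b z + c = 0 with a = -0.24, b = -0.19, c = 1.
  Discriminant D = b^2 - 4ac = (-0.19)^2 - 4*(-0.24)*1 = 0.0361 - (-0.96) = 0.9961.
  D >= 0, so the roots are real: z = (-b +/- sqrt(D)) / (2a) = (0.19 +/- 0.998048) / (-0.48).
    z_1 = (0.19 + 0.998048) / (-0.48) = -2.4751,   |z_1| = 2.4751.
    z_2 = (0.19 - 0.998048) / (-0.48) = 1.6834,   |z_2| = 1.6834.
Moduli of all roots: 2.5000, 2.4751, 1.6834.
All moduli strictly greater than 1? Yes.
Verdict: Invertible.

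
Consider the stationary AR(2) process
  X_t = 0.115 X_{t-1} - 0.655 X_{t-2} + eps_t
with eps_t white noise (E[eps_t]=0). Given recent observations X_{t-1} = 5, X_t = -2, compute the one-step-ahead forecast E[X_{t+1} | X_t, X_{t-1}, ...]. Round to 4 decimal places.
E[X_{t+1} \mid \mathcal F_t] = -3.5050

For an AR(p) model X_t = c + sum_i phi_i X_{t-i} + eps_t, the
one-step-ahead conditional mean is
  E[X_{t+1} | X_t, ...] = c + sum_i phi_i X_{t+1-i}.
Substitute known values:
  E[X_{t+1} | ...] = (0.115) * (-2) + (-0.655) * (5)
                   = -3.5050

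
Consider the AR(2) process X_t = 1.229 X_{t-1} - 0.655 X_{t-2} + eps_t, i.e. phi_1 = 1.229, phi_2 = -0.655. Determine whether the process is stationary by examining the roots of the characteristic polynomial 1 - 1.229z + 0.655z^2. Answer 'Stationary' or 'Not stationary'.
\text{Stationary}

The AR(p) characteristic polynomial is P(z) = 1 - 1.229z + 0.655z^2.
Stationarity requires all roots to lie outside the unit circle, i.e. |z| > 1 for every root.
Set 1 + (-1.229) z + (0.655) z^2 = 0, i.e. a z^2 + b z + c = 0 with a = 0.655, b = -1.229, c = 1.
Discriminant D = b^2 - 4ac = (-1.229)^2 - 4*(0.655)*1 = 1.510441 - (2.62) = -1.109559.
D < 0, so the roots are the complex-conjugate pair z = (-b +/- i sqrt(-D)) / (2a) = 0.9382 +/- 0.8041i.
For a conjugate pair |z|^2 = z * conj(z) = (product of roots) = c/a = 1/(0.655) = 1.526718, so |z| = sqrt(1.526718) = 1.2356 for both roots.
Moduli of all roots: 1.2356, 1.2356.
All moduli strictly greater than 1? Yes.
Verdict: Stationary.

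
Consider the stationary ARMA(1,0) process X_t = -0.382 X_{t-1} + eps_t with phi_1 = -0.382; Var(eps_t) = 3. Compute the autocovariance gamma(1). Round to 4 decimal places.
\gamma(1) = -1.3418

Multiply the model equation by X_{t-k} and take expectations. With theta_0 = psi_0 = 1 and psi_j the MA(infinity) weights, this gives
  gamma(k) - sum_i phi_i gamma(k-i) = c_k,
  c_k = sigma^2 * sum_{j=k..q} theta_j psi_{j-k}   (c_k = 0 for k > q),
using gamma(-m) = gamma(m).
Pure AR (q = 0): c_0 = sigma^2 = 3, c_k = 0 for k >= 1.
Equations for k = 0 and k = 1 (AR order 1):
  gamma(0) = phi_1 gamma(1) + c_0
  gamma(1) = phi_1 gamma(0) + c_1
Substituting the second into the first: gamma(0) (1 - phi_1^2) = c_0 + phi_1 c_1, so
  gamma(0) = c_0 / (1 - phi_1^2) = 3 / (1 - (-0.382)^2) = 3 / 0.854076 = 3.512568.
  gamma(1) = phi_1 gamma(0) = (-0.382)(3.512568) = -1.341801.
Therefore gamma(1) = -1.3418 (to 4 decimal places).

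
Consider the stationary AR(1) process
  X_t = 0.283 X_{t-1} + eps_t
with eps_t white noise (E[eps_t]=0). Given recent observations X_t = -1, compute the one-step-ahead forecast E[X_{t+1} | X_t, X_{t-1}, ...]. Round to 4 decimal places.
E[X_{t+1} \mid \mathcal F_t] = -0.2830

For an AR(p) model X_t = c + sum_i phi_i X_{t-i} + eps_t, the
one-step-ahead conditional mean is
  E[X_{t+1} | X_t, ...] = c + sum_i phi_i X_{t+1-i}.
Substitute known values:
  E[X_{t+1} | ...] = (0.283) * (-1)
                   = -0.2830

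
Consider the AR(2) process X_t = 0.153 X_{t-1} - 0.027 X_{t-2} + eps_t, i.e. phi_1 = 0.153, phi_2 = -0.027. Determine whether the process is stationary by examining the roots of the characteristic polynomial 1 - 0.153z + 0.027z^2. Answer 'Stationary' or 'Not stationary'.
\text{Stationary}

The AR(p) characteristic polynomial is P(z) = 1 - 0.153z + 0.027z^2.
Stationarity requires all roots to lie outside the unit circle, i.e. |z| > 1 for every root.
Set 1 + (-0.153) z + (0.027) z^2 = 0, i.e. a z^2 + b z + c = 0 with a = 0.027, b = -0.153, c = 1.
Discriminant D = b^2 - 4ac = (-0.153)^2 - 4*(0.027)*1 = 0.023409 - (0.108) = -0.084591.
D < 0, so the roots are the complex-conjugate pair z = (-b +/- i sqrt(-D)) / (2a) = 2.8333 +/- 5.386i.
For a conjugate pair |z|^2 = z * conj(z) = (product of roots) = c/a = 1/(0.027) = 37.037037, so |z| = sqrt(37.037037) = 6.0858 for both roots.
Moduli of all roots: 6.0858, 6.0858.
All moduli strictly greater than 1? Yes.
Verdict: Stationary.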